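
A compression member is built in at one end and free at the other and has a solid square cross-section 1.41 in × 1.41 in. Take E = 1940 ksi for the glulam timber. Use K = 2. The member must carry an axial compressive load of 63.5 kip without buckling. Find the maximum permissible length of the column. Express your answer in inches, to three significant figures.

L_max ≈ 4.98 in

I = a⁴/12 = 1.41⁴/12 = 0.3294 in⁴
At the buckling limit P_cr = P = 6.350×10^4 lb
From P_cr = π²EI/(K·L)²:  L = (1/K)·√(π²EI/P_cr) = (1/2)·√(π²×1.94×10^6×0.3294/6.350×10^4)
L = 4.98 in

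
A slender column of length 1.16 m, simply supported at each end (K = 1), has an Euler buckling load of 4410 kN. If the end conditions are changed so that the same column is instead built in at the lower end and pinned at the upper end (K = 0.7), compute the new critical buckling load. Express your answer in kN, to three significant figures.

P_cr ≈ 9000 kN

P_cr ∝ 1/K², so P_cr,new = P_cr,old × (K_old/K_new)² = 4410 × (1/0.7)²
= 4410 × 2.041 = 9000 kN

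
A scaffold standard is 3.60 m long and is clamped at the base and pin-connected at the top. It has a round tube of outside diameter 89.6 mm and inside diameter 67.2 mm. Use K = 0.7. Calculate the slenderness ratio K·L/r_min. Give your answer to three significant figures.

λ ≈ 90.0

d_o = 89.6 mm, d_i = 67.2 mm
I = π(d_o⁴ − d_i⁴)/64 = π(89.6⁴ − 67.20⁴)/64 = 2.163×10^6 mm⁴
A = 2.759×10^3 mm²;  r_min = √(I/A) = √(2.163×10^6/2.759×10^3) = 28.00 mm
L_e = K·L = 0.7 × 3.60 m = 2.520 m = 2520.0 mm
λ = L_e / r_min = 2520.0 / 28.00 = 90.0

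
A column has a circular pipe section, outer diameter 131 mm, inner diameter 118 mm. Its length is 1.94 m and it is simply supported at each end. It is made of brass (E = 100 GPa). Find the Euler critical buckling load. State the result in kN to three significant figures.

P_cr ≈ 1300 kN

d_o = 131 mm, d_i = 118 mm
I = π(d_o⁴ − d_i⁴)/64 = π(131⁴ − 118.0⁴)/64 = 4.939×10^6 mm⁴
I = 4.939×10^6 mm⁴ = 4.939×10^-6 m⁴
Effective length L_e = K·L = 1 × 1.94 = 1.940 m
P_cr = π²EI / L_e² = π² × 100×10⁹ × 4.939×10^-6 / 1.940² = 1.295×10^6 N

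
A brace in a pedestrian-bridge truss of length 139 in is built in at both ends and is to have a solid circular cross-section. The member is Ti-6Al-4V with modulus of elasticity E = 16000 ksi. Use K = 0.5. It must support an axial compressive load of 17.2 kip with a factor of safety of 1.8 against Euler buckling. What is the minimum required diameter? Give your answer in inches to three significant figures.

Required P_cr = n·P = 1.8 × 17.2 = 30.96 kip
L_e = K·L = 0.5 × 139 = 69.50 in
Required I = P_cr·L_e²/(π²E) = 3.096×10^4 × 69.50² / (π² × 1.60×10^7) = 0.9470 in⁴
Solid circle: I = πd⁴/64  ⇒  d = (64I/π)^(1/4) = (64×0.9470/π)^(1/4) = 2.10 in

d ≈ 2.10 in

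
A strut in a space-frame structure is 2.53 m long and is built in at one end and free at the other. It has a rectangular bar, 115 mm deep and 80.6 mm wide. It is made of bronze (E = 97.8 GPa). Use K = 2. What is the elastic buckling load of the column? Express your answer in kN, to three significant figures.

P_cr ≈ 189 kN

Buckling occurs about the weak axis: I_min = h·b³/12 with b = 80.6 mm (the shorter side).
I_min = 115×80.6³/12 = 5.018×10^6 mm⁴
I = 5.018×10^6 mm⁴ = 5.018×10^-6 m⁴
Effective length L_e = K·L = 2 × 2.53 = 5.060 m
P_cr = π²EI / L_e² = π² × 97.8×10⁹ × 5.018×10^-6 / 5.060² = 1.892×10^5 N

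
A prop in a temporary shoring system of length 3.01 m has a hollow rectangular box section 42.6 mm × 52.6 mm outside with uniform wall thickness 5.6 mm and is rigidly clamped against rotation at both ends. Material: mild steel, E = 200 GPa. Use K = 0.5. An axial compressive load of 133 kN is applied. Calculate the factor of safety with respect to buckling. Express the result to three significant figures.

Inner dimensions: h_i = 52.6 − 2×5.6 = 41.40 mm, b_i = 42.6 − 2×5.6 = 31.40 mm
Weak-axis I_min = (h_o·b_o³ − h_i·b_i³)/12 with b_o = 42.6, b_i = 31.40 mm (shorter outer/inner sides).
I_min = (52.6×42.6³ − 41.40×31.40³)/12 = 2.321×10^5 mm⁴
I = 2.321×10^5 mm⁴ = 2.321×10^-7 m⁴
Effective length L_e = K·L = 0.5 × 3.01 = 1.505 m
P_cr = π²EI / L_e² = π² × 200×10⁹ × 2.321×10^-7 / 1.505² = 2.022×10^5 N
Factor of safety n = P_cr / P = 202.24 / 133 = 1.52

n ≈ 1.52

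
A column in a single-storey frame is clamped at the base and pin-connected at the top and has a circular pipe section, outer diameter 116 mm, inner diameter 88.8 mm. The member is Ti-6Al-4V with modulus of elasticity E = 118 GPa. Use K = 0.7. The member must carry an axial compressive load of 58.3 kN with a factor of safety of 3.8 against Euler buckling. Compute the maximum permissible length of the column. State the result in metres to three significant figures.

L_max ≈ 7.91 m

d_o = 116 mm, d_i = 88.8 mm
I = π(d_o⁴ − d_i⁴)/64 = π(116⁴ − 88.80⁴)/64 = 5.836×10^6 mm⁴
I = 5.836×10^-6 m⁴
Required critical load P_cr = n·P = 3.8 × 58.3 = 221.5 kN = 2.215×10^5 N
From P_cr = π²EI/(K·L)²:  L = (1/K)·√(π²EI/P_cr) = (1/0.7)·√(π²×1.18×10^11×5.836×10^-6/2.215×10^5)
L = 7.91 m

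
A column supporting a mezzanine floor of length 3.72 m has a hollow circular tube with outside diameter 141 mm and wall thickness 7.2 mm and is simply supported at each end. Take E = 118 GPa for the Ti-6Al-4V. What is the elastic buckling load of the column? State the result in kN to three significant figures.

P_cr ≈ 572 kN

Inner diameter d_i = 141 − 2×7.2 = 126.6 mm
I = π(d_o⁴ − d_i⁴)/64 = π(141⁴ − 126.6⁴)/64 = 6.792×10^6 mm⁴
I = 6.792×10^6 mm⁴ = 6.792×10^-6 m⁴
Effective length L_e = K·L = 1 × 3.72 = 3.720 m
P_cr = π²EI / L_e² = π² × 118×10⁹ × 6.792×10^-6 / 3.720² = 5.716×10^5 N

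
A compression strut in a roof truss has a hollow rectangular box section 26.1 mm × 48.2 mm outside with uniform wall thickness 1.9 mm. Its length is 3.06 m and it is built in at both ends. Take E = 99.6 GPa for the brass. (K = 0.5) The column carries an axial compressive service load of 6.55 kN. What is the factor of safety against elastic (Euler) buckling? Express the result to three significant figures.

Inner dimensions: h_i = 48.2 − 2×1.9 = 44.40 mm, b_i = 26.1 − 2×1.9 = 22.30 mm
Weak-axis I_min = (h_o·b_o³ − h_i·b_i³)/12 with b_o = 26.1, b_i = 22.30 mm (shorter outer/inner sides).
I_min = (48.2×26.1³ − 44.40×22.30³)/12 = 3.038×10^4 mm⁴
I = 3.038×10^4 mm⁴ = 3.038×10^-8 m⁴
Effective length L_e = K·L = 0.5 × 3.06 = 1.530 m
P_cr = π²EI / L_e² = π² × 99.6×10⁹ × 3.038×10^-8 / 1.530² = 1.276×10^4 N
Factor of safety n = P_cr / P = 12.759 / 6.55 = 1.95

n ≈ 1.95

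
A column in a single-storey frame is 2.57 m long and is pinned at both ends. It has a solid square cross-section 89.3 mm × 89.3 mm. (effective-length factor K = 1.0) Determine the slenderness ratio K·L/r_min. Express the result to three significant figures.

For a square r = a/√12 = 89.3/√12 = 25.78 mm
L_e = K·L = 1 × 2.57 m = 2.570 m = 2570.0 mm
λ = L_e / r_min = 2570.0 / 25.78 = 99.7

λ ≈ 99.7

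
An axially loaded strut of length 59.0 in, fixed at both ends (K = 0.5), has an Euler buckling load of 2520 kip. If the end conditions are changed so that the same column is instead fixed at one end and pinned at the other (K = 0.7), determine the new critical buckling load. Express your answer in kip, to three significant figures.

P_cr ≈ 1290 kip

P_cr ∝ 1/K², so P_cr,new = P_cr,old × (K_old/K_new)² = 2520 × (0.5/0.7)²
= 2520 × 0.5102 = 1290 kip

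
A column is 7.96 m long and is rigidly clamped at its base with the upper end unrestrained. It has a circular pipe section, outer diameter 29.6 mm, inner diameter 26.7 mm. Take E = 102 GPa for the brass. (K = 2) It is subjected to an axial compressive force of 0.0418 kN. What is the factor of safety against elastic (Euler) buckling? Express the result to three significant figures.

d_o = 29.6 mm, d_i = 26.7 mm
I = π(d_o⁴ − d_i⁴)/64 = π(29.6⁴ − 26.70⁴)/64 = 1.274×10^4 mm⁴
I = 1.274×10^4 mm⁴ = 1.274×10^-8 m⁴
Effective length L_e = K·L = 2 × 7.96 = 15.92 m
P_cr = π²EI / L_e² = π² × 102×10⁹ × 1.274×10^-8 / 15.92² = 50.59 N
Factor of safety n = P_cr / P = 0.050586 / 0.0418 = 1.21

n ≈ 1.21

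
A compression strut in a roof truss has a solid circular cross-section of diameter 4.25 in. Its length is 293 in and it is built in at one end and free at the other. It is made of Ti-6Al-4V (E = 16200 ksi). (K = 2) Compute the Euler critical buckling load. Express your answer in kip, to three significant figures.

I = πd⁴/64 = π×4.25⁴/64 = 16.01 in⁴
Effective length L_e = K·L = 2 × 293 = 586.0 in
P_cr = π²EI / L_e² = π² × 16200×10³ × 16.01 / 586.0² = 7.457×10^3 lb

P_cr ≈ 7.46 kip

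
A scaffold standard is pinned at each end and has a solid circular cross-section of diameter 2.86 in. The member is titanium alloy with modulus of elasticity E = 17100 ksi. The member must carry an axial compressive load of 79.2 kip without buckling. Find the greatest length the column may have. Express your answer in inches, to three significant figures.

L_max ≈ 83.7 in

I = πd⁴/64 = π×2.86⁴/64 = 3.284 in⁴
At the buckling limit P_cr = P = 7.920×10^4 lb
From P_cr = π²EI/(K·L)²:  L = (1/K)·√(π²EI/P_cr) = (1/1)·√(π²×1.71×10^7×3.284/7.920×10^4)
L = 83.7 in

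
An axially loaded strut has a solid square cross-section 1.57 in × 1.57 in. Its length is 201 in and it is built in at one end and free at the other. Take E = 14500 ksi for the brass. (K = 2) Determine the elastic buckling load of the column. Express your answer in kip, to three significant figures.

P_cr ≈ 0.448 kip

I = a⁴/12 = 1.57⁴/12 = 0.5063 in⁴
Effective length L_e = K·L = 2 × 201 = 402.0 in
P_cr = π²EI / L_e² = π² × 14500×10³ × 0.5063 / 402.0² = 448.4 lb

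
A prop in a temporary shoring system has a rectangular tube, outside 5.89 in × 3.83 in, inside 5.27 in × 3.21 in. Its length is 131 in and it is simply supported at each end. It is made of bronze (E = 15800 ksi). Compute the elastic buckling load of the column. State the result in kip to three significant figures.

P_cr ≈ 119 kip

Weak-axis I_min = (h_o·b_o³ − h_i·b_i³)/12 with b_o = 3.83, b_i = 3.210 in (shorter outer/inner sides).
I_min = (5.89×3.83³ − 5.270×3.210³)/12 = 13.05 in⁴
Effective length L_e = K·L = 1 × 131 = 131.0 in
P_cr = π²EI / L_e² = π² × 15800×10³ × 13.05 / 131.0² = 1.186×10^5 lb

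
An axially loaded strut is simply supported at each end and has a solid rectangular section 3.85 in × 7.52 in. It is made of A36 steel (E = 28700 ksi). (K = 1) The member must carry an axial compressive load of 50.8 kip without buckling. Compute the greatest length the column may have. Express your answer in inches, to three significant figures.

Buckling occurs about the weak axis: I_min = h·b³/12 with b = 3.85 in (the shorter side).
I_min = 7.52×3.85³/12 = 35.76 in⁴
At the buckling limit P_cr = P = 5.080×10^4 lb
From P_cr = π²EI/(K·L)²:  L = (1/K)·√(π²EI/P_cr) = (1/1)·√(π²×2.87×10^7×35.76/5.080×10^4)
L = 447 in

L_max ≈ 447 in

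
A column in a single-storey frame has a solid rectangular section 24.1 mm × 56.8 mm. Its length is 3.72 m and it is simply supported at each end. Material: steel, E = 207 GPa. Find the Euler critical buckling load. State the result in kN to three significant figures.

Buckling occurs about the weak axis: I_min = h·b³/12 with b = 24.1 mm (the shorter side).
I_min = 56.8×24.1³/12 = 6.625×10^4 mm⁴
I = 6.625×10^4 mm⁴ = 6.625×10^-8 m⁴
Effective length L_e = K·L = 1 × 3.72 = 3.720 m
P_cr = π²EI / L_e² = π² × 207×10⁹ × 6.625×10^-8 / 3.720² = 9.781×10^3 N

P_cr ≈ 9.78 kN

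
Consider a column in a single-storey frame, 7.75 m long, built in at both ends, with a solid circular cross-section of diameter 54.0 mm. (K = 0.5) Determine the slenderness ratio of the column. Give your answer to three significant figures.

For a solid circle r = d/4 = 54.0/4 = 13.50 mm
L_e = K·L = 0.5 × 7.75 m = 3.875 m = 3875.0 mm
λ = L_e / r_min = 3875.0 / 13.50 = 287

λ ≈ 287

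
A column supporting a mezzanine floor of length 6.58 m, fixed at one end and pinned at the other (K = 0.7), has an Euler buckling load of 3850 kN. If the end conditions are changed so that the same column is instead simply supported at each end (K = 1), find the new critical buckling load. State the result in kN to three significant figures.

P_cr ∝ 1/K², so P_cr,new = P_cr,old × (K_old/K_new)² = 3850 × (0.7/1)²
= 3850 × 0.4900 = 1890 kN

P_cr ≈ 1890 kN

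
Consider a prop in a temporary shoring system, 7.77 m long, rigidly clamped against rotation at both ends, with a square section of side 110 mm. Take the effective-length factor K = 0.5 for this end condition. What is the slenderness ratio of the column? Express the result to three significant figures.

I = a⁴/12 = 110⁴/12 = 1.220×10^7 mm⁴
A = 1.210×10^4 mm²;  r_min = √(I/A) = √(1.220×10^7/1.210×10^4) = 31.75 mm
L_e = K·L = 0.5 × 7.77 m = 3.885 m = 3885.0 mm
λ = L_e / r_min = 3885.0 / 31.75 = 122

λ ≈ 122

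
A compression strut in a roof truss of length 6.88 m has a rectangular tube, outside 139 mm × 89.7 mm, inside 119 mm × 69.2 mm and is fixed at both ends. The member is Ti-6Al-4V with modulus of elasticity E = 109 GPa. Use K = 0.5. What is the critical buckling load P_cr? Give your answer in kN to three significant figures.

Weak-axis I_min = (h_o·b_o³ − h_i·b_i³)/12 with b_o = 89.7, b_i = 69.20 mm (shorter outer/inner sides).
I_min = (139×89.7³ − 119.0×69.20³)/12 = 5.074×10^6 mm⁴
I = 5.074×10^6 mm⁴ = 5.074×10^-6 m⁴
Effective length L_e = K·L = 0.5 × 6.88 = 3.440 m
P_cr = π²EI / L_e² = π² × 109×10⁹ × 5.074×10^-6 / 3.440² = 4.613×10^5 N

P_cr ≈ 461 kN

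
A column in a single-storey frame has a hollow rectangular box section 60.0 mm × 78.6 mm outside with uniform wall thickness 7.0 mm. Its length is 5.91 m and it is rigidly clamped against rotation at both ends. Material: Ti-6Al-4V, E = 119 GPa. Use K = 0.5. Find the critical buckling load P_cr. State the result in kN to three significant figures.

Inner dimensions: h_i = 78.6 − 2×7.0 = 64.60 mm, b_i = 60.0 − 2×7.0 = 46.00 mm
Weak-axis I_min = (h_o·b_o³ − h_i·b_i³)/12 with b_o = 60.0, b_i = 46.00 mm (shorter outer/inner sides).
I_min = (78.6×60.0³ − 64.60×46.00³)/12 = 8.908×10^5 mm⁴
I = 8.908×10^5 mm⁴ = 8.908×10^-7 m⁴
Effective length L_e = K·L = 0.5 × 5.91 = 2.955 m
P_cr = π²EI / L_e² = π² × 119×10⁹ × 8.908×10^-7 / 2.955² = 1.198×10^5 N

P_cr ≈ 120 kN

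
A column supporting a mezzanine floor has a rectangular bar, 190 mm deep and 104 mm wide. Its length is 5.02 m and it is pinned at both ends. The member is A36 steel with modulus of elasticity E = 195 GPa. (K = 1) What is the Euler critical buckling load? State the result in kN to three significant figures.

P_cr ≈ 1360 kN

Buckling occurs about the weak axis: I_min = h·b³/12 with b = 104 mm (the shorter side).
I_min = 190×104³/12 = 1.781×10^7 mm⁴
I = 1.781×10^7 mm⁴ = 1.781×10^-5 m⁴
Effective length L_e = K·L = 1 × 5.02 = 5.020 m
P_cr = π²EI / L_e² = π² × 195×10⁹ × 1.781×10^-5 / 5.020² = 1.360×10^6 N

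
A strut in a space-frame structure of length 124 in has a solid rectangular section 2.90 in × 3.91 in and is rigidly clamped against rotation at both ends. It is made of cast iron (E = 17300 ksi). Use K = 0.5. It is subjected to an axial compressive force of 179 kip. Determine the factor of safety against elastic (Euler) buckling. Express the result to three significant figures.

Buckling occurs about the weak axis: I_min = h·b³/12 with b = 2.90 in (the shorter side).
I_min = 3.91×2.90³/12 = 7.947 in⁴
Effective length L_e = K·L = 0.5 × 124 = 62.00 in
P_cr = π²EI / L_e² = π² × 17300×10³ × 7.947 / 62.00² = 3.530×10^5 lb
Factor of safety n = P_cr / P = 352.98 / 179 = 1.97

n ≈ 1.97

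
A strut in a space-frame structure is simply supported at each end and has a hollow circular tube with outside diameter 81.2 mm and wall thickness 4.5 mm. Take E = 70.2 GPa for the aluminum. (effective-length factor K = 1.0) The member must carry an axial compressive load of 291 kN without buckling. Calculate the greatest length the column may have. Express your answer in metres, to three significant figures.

Inner diameter d_i = 81.2 − 2×4.5 = 72.20 mm
I = π(d_o⁴ − d_i⁴)/64 = π(81.2⁴ − 72.20⁴)/64 = 8.001×10^5 mm⁴
I = 8.001×10^-7 m⁴
At the buckling limit P_cr = P = 2.910×10^5 N
From P_cr = π²EI/(K·L)²:  L = (1/K)·√(π²EI/P_cr) = (1/1)·√(π²×7.02×10^10×8.001×10^-7/2.910×10^5)
L = 1.38 m

L_max ≈ 1.38 m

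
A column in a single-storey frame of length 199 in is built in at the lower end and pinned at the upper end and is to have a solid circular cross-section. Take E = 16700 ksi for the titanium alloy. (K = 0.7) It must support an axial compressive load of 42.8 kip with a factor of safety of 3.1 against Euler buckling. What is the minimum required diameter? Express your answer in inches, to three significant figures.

d ≈ 4.22 in

Required P_cr = n·P = 3.1 × 42.8 = 132.7 kip
L_e = K·L = 0.7 × 199 = 139.3 in
Required I = P_cr·L_e²/(π²E) = 1.327×10^5 × 139.3² / (π² × 1.67×10^7) = 15.62 in⁴
Solid circle: I = πd⁴/64  ⇒  d = (64I/π)^(1/4) = (64×15.62/π)^(1/4) = 4.22 in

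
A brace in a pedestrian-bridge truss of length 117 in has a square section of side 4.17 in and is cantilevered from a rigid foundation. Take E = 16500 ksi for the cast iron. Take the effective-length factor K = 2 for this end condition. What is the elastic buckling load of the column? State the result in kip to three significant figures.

P_cr ≈ 74.9 kip

I = a⁴/12 = 4.17⁴/12 = 25.20 in⁴
Effective length L_e = K·L = 2 × 117 = 234.0 in
P_cr = π²EI / L_e² = π² × 16500×10³ × 25.20 / 234.0² = 7.494×10^4 lb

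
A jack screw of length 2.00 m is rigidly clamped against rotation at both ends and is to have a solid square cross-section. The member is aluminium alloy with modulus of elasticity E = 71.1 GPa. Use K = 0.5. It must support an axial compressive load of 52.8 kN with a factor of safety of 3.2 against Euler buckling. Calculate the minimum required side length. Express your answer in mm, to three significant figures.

Required P_cr = n·P = 3.2 × 52.8 = 169.0 kN
L_e = K·L = 0.5 × 2.00 = 1.000 m
Required I = P_cr·L_e²/(π²E) = 1.690×10^5 × 1.000² / (π² × 7.11×10^10) = 2.408×10^-7 m⁴
I_req = 2.408×10^5 mm⁴
Solid square: I = a⁴/12  ⇒  a = (12I)^(1/4) = (12×2.408×10^5)^(1/4) = 41.2 mm

a ≈ 41.2 mm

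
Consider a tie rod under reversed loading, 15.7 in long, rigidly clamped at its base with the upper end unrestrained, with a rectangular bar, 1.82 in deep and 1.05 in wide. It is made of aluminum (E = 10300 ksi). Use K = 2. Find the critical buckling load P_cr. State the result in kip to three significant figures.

P_cr ≈ 18.1 kip

Buckling occurs about the weak axis: I_min = h·b³/12 with b = 1.05 in (the shorter side).
I_min = 1.82×1.05³/12 = 0.1756 in⁴
Effective length L_e = K·L = 2 × 15.7 = 31.40 in
P_cr = π²EI / L_e² = π² × 10300×10³ × 0.1756 / 31.40² = 1.810×10^4 lb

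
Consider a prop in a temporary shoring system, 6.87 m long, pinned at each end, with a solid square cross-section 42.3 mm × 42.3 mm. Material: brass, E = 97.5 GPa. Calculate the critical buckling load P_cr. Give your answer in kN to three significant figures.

P_cr ≈ 5.44 kN

I = a⁴/12 = 42.3⁴/12 = 2.668×10^5 mm⁴
I = 2.668×10^5 mm⁴ = 2.668×10^-7 m⁴
Effective length L_e = K·L = 1 × 6.87 = 6.870 m
P_cr = π²EI / L_e² = π² × 97.5×10⁹ × 2.668×10^-7 / 6.870² = 5.440×10^3 N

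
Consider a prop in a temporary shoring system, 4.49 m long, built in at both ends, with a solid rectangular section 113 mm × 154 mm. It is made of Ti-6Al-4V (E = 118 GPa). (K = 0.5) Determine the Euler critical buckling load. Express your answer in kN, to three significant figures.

P_cr ≈ 4280 kN

Buckling occurs about the weak axis: I_min = h·b³/12 with b = 113 mm (the shorter side).
I_min = 154×113³/12 = 1.852×10^7 mm⁴
I = 1.852×10^7 mm⁴ = 1.852×10^-5 m⁴
Effective length L_e = K·L = 0.5 × 4.49 = 2.245 m
P_cr = π²EI / L_e² = π² × 118×10⁹ × 1.852×10^-5 / 2.245² = 4.279×10^6 N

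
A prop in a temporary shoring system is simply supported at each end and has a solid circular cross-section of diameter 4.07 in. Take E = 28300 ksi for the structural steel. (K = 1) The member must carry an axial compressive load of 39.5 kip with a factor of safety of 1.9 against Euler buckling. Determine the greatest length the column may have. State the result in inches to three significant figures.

L_max ≈ 224 in

I = πd⁴/64 = π×4.07⁴/64 = 13.47 in⁴
Required critical load P_cr = n·P = 1.9 × 39.5 = 75.05 kip = 7.505×10^4 lb
From P_cr = π²EI/(K·L)²:  L = (1/K)·√(π²EI/P_cr) = (1/1)·√(π²×2.83×10^7×13.47/7.505×10^4)
L = 224 in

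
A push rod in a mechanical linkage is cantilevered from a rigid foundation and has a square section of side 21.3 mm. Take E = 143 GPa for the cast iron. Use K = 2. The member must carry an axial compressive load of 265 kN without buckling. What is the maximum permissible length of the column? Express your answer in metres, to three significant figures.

I = a⁴/12 = 21.3⁴/12 = 1.715×10^4 mm⁴
I = 1.715×10^-8 m⁴
At the buckling limit P_cr = P = 2.650×10^5 N
From P_cr = π²EI/(K·L)²:  L = (1/K)·√(π²EI/P_cr) = (1/2)·√(π²×1.43×10^11×1.715×10^-8/2.650×10^5)
L = 0.151 m

L_max ≈ 0.151 m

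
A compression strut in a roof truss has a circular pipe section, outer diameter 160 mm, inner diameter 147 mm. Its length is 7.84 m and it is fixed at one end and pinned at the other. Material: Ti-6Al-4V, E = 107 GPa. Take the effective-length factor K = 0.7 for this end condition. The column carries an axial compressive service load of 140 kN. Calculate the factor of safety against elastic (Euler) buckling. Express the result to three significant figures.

n ≈ 2.32

d_o = 160 mm, d_i = 147 mm
I = π(d_o⁴ − d_i⁴)/64 = π(160⁴ − 147.0⁴)/64 = 9.249×10^6 mm⁴
I = 9.249×10^6 mm⁴ = 9.249×10^-6 m⁴
Effective length L_e = K·L = 0.7 × 7.84 = 5.488 m
P_cr = π²EI / L_e² = π² × 107×10⁹ × 9.249×10^-6 / 5.488² = 3.243×10^5 N
Factor of safety n = P_cr / P = 324.29 / 140 = 2.32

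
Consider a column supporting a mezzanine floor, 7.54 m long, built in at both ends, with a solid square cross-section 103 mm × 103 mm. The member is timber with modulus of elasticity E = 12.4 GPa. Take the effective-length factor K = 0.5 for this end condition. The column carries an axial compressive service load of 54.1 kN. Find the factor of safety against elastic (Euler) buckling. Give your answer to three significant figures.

I = a⁴/12 = 103⁴/12 = 9.379×10^6 mm⁴
I = 9.379×10^6 mm⁴ = 9.379×10^-6 m⁴
Effective length L_e = K·L = 0.5 × 7.54 = 3.770 m
P_cr = π²EI / L_e² = π² × 12.4×10⁹ × 9.379×10^-6 / 3.770² = 8.076×10^4 N
Factor of safety n = P_cr / P = 80.762 / 54.1 = 1.49

n ≈ 1.49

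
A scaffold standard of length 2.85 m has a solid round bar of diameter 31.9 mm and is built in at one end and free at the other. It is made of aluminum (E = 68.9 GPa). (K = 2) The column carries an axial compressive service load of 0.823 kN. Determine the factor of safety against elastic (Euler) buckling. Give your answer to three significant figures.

n ≈ 1.29

I = πd⁴/64 = π×31.9⁴/64 = 5.083×10^4 mm⁴
I = 5.083×10^4 mm⁴ = 5.083×10^-8 m⁴
Effective length L_e = K·L = 2 × 2.85 = 5.700 m
P_cr = π²EI / L_e² = π² × 68.9×10⁹ × 5.083×10^-8 / 5.700² = 1.064×10^3 N
Factor of safety n = P_cr / P = 1.0639 / 0.823 = 1.29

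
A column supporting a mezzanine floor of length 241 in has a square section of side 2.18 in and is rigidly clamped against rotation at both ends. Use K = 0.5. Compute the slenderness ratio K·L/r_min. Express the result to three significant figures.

I = a⁴/12 = 2.18⁴/12 = 1.882 in⁴
A = 4.752 in²;  r_min = √(I/A) = √(1.882/4.752) = 0.6293 in
L_e = K·L = 0.5 × 241 = 120.5 in
λ = L_e / r_min = 120.50 / 0.6293 = 191

λ ≈ 191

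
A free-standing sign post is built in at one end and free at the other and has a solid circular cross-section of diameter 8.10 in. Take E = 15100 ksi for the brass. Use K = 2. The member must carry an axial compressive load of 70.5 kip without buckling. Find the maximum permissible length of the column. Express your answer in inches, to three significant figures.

L_max ≈ 334 in

I = πd⁴/64 = π×8.10⁴/64 = 211.3 in⁴
At the buckling limit P_cr = P = 7.050×10^4 lb
From P_cr = π²EI/(K·L)²:  L = (1/K)·√(π²EI/P_cr) = (1/2)·√(π²×1.51×10^7×211.3/7.050×10^4)
L = 334 in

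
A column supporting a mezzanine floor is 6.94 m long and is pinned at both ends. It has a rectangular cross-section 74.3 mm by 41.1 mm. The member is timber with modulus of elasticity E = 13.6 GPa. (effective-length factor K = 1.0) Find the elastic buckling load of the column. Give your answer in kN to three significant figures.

P_cr ≈ 1.20 kN

Buckling occurs about the weak axis: I_min = h·b³/12 with b = 41.1 mm (the shorter side).
I_min = 74.3×41.1³/12 = 4.299×10^5 mm⁴
I = 4.299×10^5 mm⁴ = 4.299×10^-7 m⁴
Effective length L_e = K·L = 1 × 6.94 = 6.940 m
P_cr = π²EI / L_e² = π² × 13.6×10⁹ × 4.299×10^-7 / 6.940² = 1.198×10^3 N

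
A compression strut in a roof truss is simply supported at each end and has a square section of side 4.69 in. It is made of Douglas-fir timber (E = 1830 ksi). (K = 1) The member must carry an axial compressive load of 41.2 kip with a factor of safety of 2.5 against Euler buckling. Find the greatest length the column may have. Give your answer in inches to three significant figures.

I = a⁴/12 = 4.69⁴/12 = 40.32 in⁴
Required critical load P_cr = n·P = 2.5 × 41.2 = 103.0 kip = 1.030×10^5 lb
From P_cr = π²EI/(K·L)²:  L = (1/K)·√(π²EI/P_cr) = (1/1)·√(π²×1.83×10^6×40.32/1.030×10^5)
L = 84.1 in

L_max ≈ 84.1 in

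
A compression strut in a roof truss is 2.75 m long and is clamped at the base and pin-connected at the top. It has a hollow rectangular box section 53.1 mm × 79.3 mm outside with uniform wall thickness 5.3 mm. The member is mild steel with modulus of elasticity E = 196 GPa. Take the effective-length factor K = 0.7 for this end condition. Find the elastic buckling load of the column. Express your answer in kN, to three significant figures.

Inner dimensions: h_i = 79.3 − 2×5.3 = 68.70 mm, b_i = 53.1 − 2×5.3 = 42.50 mm
Weak-axis I_min = (h_o·b_o³ − h_i·b_i³)/12 with b_o = 53.1, b_i = 42.50 mm (shorter outer/inner sides).
I_min = (79.3×53.1³ − 68.70×42.50³)/12 = 5.499×10^5 mm⁴
I = 5.499×10^5 mm⁴ = 5.499×10^-7 m⁴
Effective length L_e = K·L = 0.7 × 2.75 = 1.925 m
P_cr = π²EI / L_e² = π² × 196×10⁹ × 5.499×10^-7 / 1.925² = 2.871×10^5 N

P_cr ≈ 287 kN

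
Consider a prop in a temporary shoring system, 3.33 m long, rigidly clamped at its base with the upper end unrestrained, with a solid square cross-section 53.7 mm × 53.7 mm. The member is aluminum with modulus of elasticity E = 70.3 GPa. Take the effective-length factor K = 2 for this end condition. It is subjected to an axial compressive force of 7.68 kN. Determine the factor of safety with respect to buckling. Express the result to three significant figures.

I = a⁴/12 = 53.7⁴/12 = 6.930×10^5 mm⁴
I = 6.930×10^5 mm⁴ = 6.930×10^-7 m⁴
Effective length L_e = K·L = 2 × 3.33 = 6.660 m
P_cr = π²EI / L_e² = π² × 70.3×10⁹ × 6.930×10^-7 / 6.660² = 1.084×10^4 N
Factor of safety n = P_cr / P = 10.840 / 7.68 = 1.41

n ≈ 1.41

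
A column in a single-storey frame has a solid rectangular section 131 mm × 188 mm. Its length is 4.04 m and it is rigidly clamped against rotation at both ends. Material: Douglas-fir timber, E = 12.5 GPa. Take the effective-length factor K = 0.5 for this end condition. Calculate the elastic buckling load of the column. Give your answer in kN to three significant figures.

Buckling occurs about the weak axis: I_min = h·b³/12 with b = 131 mm (the shorter side).
I_min = 188×131³/12 = 3.522×10^7 mm⁴
I = 3.522×10^7 mm⁴ = 3.522×10^-5 m⁴
Effective length L_e = K·L = 0.5 × 4.04 = 2.020 m
P_cr = π²EI / L_e² = π² × 12.5×10⁹ × 3.522×10^-5 / 2.020² = 1.065×10^6 N

P_cr ≈ 1060 kN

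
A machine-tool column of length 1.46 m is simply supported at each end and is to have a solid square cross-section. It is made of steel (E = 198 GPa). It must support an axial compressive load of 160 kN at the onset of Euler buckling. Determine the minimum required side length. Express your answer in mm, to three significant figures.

a ≈ 38.0 mm

L_e = K·L = 1 × 1.46 = 1.460 m
Required I = P_cr·L_e²/(π²E) = 1.600×10^5 × 1.460² / (π² × 1.98×10^11) = 1.745×10^-7 m⁴
I_req = 1.745×10^5 mm⁴
Solid square: I = a⁴/12  ⇒  a = (12I)^(1/4) = (12×1.745×10^5)^(1/4) = 38.0 mm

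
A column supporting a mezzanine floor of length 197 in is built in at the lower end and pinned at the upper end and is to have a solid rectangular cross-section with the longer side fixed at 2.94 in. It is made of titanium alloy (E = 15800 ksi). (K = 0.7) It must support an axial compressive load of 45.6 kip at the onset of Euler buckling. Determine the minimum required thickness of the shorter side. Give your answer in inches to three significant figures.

L_e = K·L = 0.7 × 197 = 137.9 in
Required I = P_cr·L_e²/(π²E) = 4.560×10^4 × 137.9² / (π² × 1.58×10^7) = 5.561 in⁴
Rectangle, weak axis: I_min = h·b³/12 with h = 2.94 in fixed  ⇒  b = (12I/h)^(1/3) = 2.83 in

b ≈ 2.83 in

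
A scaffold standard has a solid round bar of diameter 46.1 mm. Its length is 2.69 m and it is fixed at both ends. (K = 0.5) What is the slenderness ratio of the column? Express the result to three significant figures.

λ ≈ 117

I = πd⁴/64 = π×46.1⁴/64 = 2.217×10^5 mm⁴
A = 1.669×10^3 mm²;  r_min = √(I/A) = √(2.217×10^5/1.669×10^3) = 11.53 mm
L_e = K·L = 0.5 × 2.69 m = 1.345 m = 1345.0 mm
λ = L_e / r_min = 1345.0 / 11.53 = 117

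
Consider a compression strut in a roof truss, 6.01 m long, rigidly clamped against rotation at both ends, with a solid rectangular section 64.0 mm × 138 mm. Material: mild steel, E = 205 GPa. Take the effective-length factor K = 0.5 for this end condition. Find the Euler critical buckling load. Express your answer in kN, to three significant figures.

P_cr ≈ 675 kN

Buckling occurs about the weak axis: I_min = h·b³/12 with b = 64.0 mm (the shorter side).
I_min = 138×64.0³/12 = 3.015×10^6 mm⁴
I = 3.015×10^6 mm⁴ = 3.015×10^-6 m⁴
Effective length L_e = K·L = 0.5 × 6.01 = 3.005 m
P_cr = π²EI / L_e² = π² × 205×10⁹ × 3.015×10^-6 / 3.005² = 6.755×10^5 N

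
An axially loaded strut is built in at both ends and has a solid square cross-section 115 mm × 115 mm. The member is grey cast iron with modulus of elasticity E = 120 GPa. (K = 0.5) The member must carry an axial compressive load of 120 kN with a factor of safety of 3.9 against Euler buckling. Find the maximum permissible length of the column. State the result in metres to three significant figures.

I = a⁴/12 = 115⁴/12 = 1.458×10^7 mm⁴
I = 1.458×10^-5 m⁴
Required critical load P_cr = n·P = 3.9 × 120 = 468.0 kN = 4.680×10^5 N
From P_cr = π²EI/(K·L)²:  L = (1/K)·√(π²EI/P_cr) = (1/0.5)·√(π²×1.20×10^11×1.458×10^-5/4.680×10^5)
L = 12.1 m

L_max ≈ 12.1 m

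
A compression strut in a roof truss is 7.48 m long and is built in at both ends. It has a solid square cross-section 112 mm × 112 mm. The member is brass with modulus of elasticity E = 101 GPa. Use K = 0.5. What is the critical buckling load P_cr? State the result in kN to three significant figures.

I = a⁴/12 = 112⁴/12 = 1.311×10^7 mm⁴
I = 1.311×10^7 mm⁴ = 1.311×10^-5 m⁴
Effective length L_e = K·L = 0.5 × 7.48 = 3.740 m
P_cr = π²EI / L_e² = π² × 101×10⁹ × 1.311×10^-5 / 3.740² = 9.345×10^5 N

P_cr ≈ 934 kN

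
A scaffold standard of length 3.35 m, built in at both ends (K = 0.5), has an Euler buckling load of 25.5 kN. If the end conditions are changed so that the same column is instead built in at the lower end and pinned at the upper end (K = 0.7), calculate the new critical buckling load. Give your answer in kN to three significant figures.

P_cr ∝ 1/K², so P_cr,new = P_cr,old × (K_old/K_new)² = 25.5 × (0.5/0.7)²
= 25.5 × 0.5102 = 13.0 kN

P_cr ≈ 13.0 kN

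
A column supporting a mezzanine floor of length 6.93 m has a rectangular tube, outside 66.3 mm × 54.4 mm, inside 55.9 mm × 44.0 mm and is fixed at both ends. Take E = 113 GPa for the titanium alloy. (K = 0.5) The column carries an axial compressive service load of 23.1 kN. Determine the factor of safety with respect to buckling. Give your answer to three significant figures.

Weak-axis I_min = (h_o·b_o³ − h_i·b_i³)/12 with b_o = 54.4, b_i = 44.00 mm (shorter outer/inner sides).
I_min = (66.3×54.4³ − 55.90×44.00³)/12 = 4.926×10^5 mm⁴
I = 4.926×10^5 mm⁴ = 4.926×10^-7 m⁴
Effective length L_e = K·L = 0.5 × 6.93 = 3.465 m
P_cr = π²EI / L_e² = π² × 113×10⁹ × 4.926×10^-7 / 3.465² = 4.576×10^4 N
Factor of safety n = P_cr / P = 45.763 / 23.1 = 1.98

n ≈ 1.98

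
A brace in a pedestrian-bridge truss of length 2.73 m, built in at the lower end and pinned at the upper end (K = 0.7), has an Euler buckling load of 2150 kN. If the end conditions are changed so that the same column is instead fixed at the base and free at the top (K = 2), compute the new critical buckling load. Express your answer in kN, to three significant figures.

P_cr ≈ 263 kN

P_cr ∝ 1/K², so P_cr,new = P_cr,old × (K_old/K_new)² = 2150 × (0.7/2)²
= 2150 × 0.1225 = 263 kN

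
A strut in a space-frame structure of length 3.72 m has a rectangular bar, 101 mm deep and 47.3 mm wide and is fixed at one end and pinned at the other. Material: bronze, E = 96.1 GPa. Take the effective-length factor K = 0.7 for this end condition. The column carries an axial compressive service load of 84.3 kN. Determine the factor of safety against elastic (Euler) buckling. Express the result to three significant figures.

Buckling occurs about the weak axis: I_min = h·b³/12 with b = 47.3 mm (the shorter side).
I_min = 101×47.3³/12 = 8.907×10^5 mm⁴
I = 8.907×10^5 mm⁴ = 8.907×10^-7 m⁴
Effective length L_e = K·L = 0.7 × 3.72 = 2.604 m
P_cr = π²EI / L_e² = π² × 96.1×10⁹ × 8.907×10^-7 / 2.604² = 1.246×10^5 N
Factor of safety n = P_cr / P = 124.58 / 84.3 = 1.48

n ≈ 1.48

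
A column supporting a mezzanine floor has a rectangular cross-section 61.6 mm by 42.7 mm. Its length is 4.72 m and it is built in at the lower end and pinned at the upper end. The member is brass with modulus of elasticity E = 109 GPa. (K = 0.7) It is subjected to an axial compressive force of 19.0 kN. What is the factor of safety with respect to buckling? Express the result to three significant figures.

n ≈ 2.07

Buckling occurs about the weak axis: I_min = h·b³/12 with b = 42.7 mm (the shorter side).
I_min = 61.6×42.7³/12 = 3.997×10^5 mm⁴
I = 3.997×10^5 mm⁴ = 3.997×10^-7 m⁴
Effective length L_e = K·L = 0.7 × 4.72 = 3.304 m
P_cr = π²EI / L_e² = π² × 109×10⁹ × 3.997×10^-7 / 3.304² = 3.938×10^4 N
Factor of safety n = P_cr / P = 39.385 / 19.0 = 2.07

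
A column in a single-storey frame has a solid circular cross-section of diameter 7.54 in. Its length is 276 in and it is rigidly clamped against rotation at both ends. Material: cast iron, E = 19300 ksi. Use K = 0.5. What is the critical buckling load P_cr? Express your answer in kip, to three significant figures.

I = πd⁴/64 = π×7.54⁴/64 = 158.7 in⁴
Effective length L_e = K·L = 0.5 × 276 = 138.0 in
P_cr = π²EI / L_e² = π² × 19300×10³ × 158.7 / 138.0² = 1.587×10^6 lb

P_cr ≈ 1590 kip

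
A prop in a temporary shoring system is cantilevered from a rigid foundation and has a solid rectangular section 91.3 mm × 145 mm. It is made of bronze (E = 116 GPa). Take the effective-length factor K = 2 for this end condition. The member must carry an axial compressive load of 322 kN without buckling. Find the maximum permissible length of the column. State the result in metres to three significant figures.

Buckling occurs about the weak axis: I_min = h·b³/12 with b = 91.3 mm (the shorter side).
I_min = 145×91.3³/12 = 9.196×10^6 mm⁴
I = 9.196×10^-6 m⁴
At the buckling limit P_cr = P = 3.220×10^5 N
From P_cr = π²EI/(K·L)²:  L = (1/K)·√(π²EI/P_cr) = (1/2)·√(π²×1.16×10^11×9.196×10^-6/3.220×10^5)
L = 2.86 m

L_max ≈ 2.86 m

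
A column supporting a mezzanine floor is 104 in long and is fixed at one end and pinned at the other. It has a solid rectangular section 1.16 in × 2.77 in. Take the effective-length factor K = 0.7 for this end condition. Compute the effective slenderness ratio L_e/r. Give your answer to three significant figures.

For a rectangle r_min = b/√12 = 1.16/√12 = 0.3349 in
L_e = K·L = 0.7 × 104 = 72.80 in
λ = L_e / r_min = 72.800 / 0.3349 = 217

λ ≈ 217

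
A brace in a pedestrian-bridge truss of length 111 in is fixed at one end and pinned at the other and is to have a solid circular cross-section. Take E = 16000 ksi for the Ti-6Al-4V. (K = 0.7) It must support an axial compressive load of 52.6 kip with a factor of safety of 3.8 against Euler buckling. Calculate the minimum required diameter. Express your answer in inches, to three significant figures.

d ≈ 3.53 in

Required P_cr = n·P = 3.8 × 52.6 = 199.9 kip
L_e = K·L = 0.7 × 111 = 77.70 in
Required I = P_cr·L_e²/(π²E) = 1.999×10^5 × 77.70² / (π² × 1.60×10^7) = 7.642 in⁴
Solid circle: I = πd⁴/64  ⇒  d = (64I/π)^(1/4) = (64×7.642/π)^(1/4) = 3.53 in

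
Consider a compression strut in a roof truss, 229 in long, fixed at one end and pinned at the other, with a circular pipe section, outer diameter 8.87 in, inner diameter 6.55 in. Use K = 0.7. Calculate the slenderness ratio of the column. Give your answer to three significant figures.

λ ≈ 58.2

d_o = 8.87 in, d_i = 6.55 in
I = π(d_o⁴ − d_i⁴)/64 = π(8.87⁴ − 6.550⁴)/64 = 213.5 in⁴
A = 28.10 in²;  r_min = √(I/A) = √(213.5/28.10) = 2.757 in
L_e = K·L = 0.7 × 229 = 160.3 in
λ = L_e / r_min = 160.30 / 2.757 = 58.2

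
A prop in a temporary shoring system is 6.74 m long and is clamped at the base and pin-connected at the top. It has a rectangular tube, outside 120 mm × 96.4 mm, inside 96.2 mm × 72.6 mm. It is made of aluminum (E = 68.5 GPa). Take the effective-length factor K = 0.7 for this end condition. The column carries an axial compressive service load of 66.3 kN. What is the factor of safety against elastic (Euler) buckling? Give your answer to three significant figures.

Weak-axis I_min = (h_o·b_o³ − h_i·b_i³)/12 with b_o = 96.4, b_i = 72.60 mm (shorter outer/inner sides).
I_min = (120×96.4³ − 96.20×72.60³)/12 = 5.891×10^6 mm⁴
I = 5.891×10^6 mm⁴ = 5.891×10^-6 m⁴
Effective length L_e = K·L = 0.7 × 6.74 = 4.718 m
P_cr = π²EI / L_e² = π² × 68.5×10⁹ × 5.891×10^-6 / 4.718² = 1.789×10^5 N
Factor of safety n = P_cr / P = 178.92 / 66.3 = 2.70

n ≈ 2.70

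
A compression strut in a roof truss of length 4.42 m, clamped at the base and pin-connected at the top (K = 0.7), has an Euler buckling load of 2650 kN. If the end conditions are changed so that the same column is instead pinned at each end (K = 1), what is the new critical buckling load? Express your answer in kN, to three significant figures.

P_cr ≈ 1300 kN

P_cr ∝ 1/K², so P_cr,new = P_cr,old × (K_old/K_new)² = 2650 × (0.7/1)²
= 2650 × 0.4900 = 1300 kN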